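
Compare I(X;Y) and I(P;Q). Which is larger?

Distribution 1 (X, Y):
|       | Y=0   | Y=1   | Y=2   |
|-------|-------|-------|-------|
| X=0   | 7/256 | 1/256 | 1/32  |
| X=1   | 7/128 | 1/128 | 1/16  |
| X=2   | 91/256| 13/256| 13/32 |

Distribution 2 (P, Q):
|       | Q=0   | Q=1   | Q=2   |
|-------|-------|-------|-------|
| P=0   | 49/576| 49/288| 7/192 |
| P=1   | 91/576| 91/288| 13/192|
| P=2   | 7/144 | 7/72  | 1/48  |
Distribution 1 (X, Y):
Marginal P(X) (row sums):
  P(X=0) = 7/256 + 1/256 + 1/32 = 1/16
  P(X=1) = 7/128 + 1/128 + 1/16 = 1/8
  P(X=2) = 91/256 + 13/256 + 13/32 = 13/16
Marginal P(Y) (column sums):
  P(Y=0) = 7/256 + 7/128 + 91/256 = 7/16
  P(Y=1) = 1/256 + 1/128 + 13/256 = 1/16
  P(Y=2) = 1/32 + 1/16 + 13/32 = 1/2

H(X) = -[(1/16)·log₂(1/16) + (1/8)·log₂(1/8) + (13/16)·log₂(13/16)]
  = 0.2500 + 0.3750 + 0.2434
  = 0.8684 bits
H(Y) = -[(7/16)·log₂(7/16) + (1/16)·log₂(1/16) + (1/2)·log₂(1/2)]
  = 0.5218 + 0.2500 + 0.5000
  = 1.2718 bits
H(X,Y) = -[(7/256)·log₂(7/256) + (1/256)·log₂(1/256) + (1/32)·log₂(1/32) + (7/128)·log₂(7/128) + (1/128)·log₂(1/128) + (1/16)·log₂(1/16) + (91/256)·log₂(91/256) + (13/256)·log₂(13/256) + (13/32)·log₂(13/32)]
  = 0.1420 + 0.0313 + 0.1563 + 0.2293 + 0.0547 + 0.2500 + 0.5304 + 0.2183 + 0.5279
  = 2.1402 bits

I(X;Y) = H(X) + H(Y) - H(X,Y)
  = 0.8684 + 1.2718 - 2.1402
  = 0.0000 bits

Distribution 2 (P, Q):
Marginal P(P) (row sums):
  P(P=0) = 49/576 + 49/288 + 7/192 = 7/24
  P(P=1) = 91/576 + 91/288 + 13/192 = 13/24
  P(P=2) = 7/144 + 7/72 + 1/48 = 1/6
Marginal P(Q) (column sums):
  P(Q=0) = 49/576 + 91/576 + 7/144 = 7/24
  P(Q=1) = 49/288 + 91/288 + 7/72 = 7/12
  P(Q=2) = 7/192 + 13/192 + 1/48 = 1/8

H(P) = -[(7/24)·log₂(7/24) + (13/24)·log₂(13/24) + (1/6)·log₂(1/6)]
  = 0.5185 + 0.4791 + 0.4308
  = 1.4284 bits
H(Q) = -[(7/24)·log₂(7/24) + (7/12)·log₂(7/12) + (1/8)·log₂(1/8)]
  = 0.5185 + 0.4536 + 0.3750
  = 1.3471 bits
H(P,Q) = -[(49/576)·log₂(49/576) + (49/288)·log₂(49/288) + (7/192)·log₂(7/192) + (91/576)·log₂(91/576) + (91/288)·log₂(91/288) + (13/192)·log₂(13/192) + (7/144)·log₂(7/144) + (7/72)·log₂(7/72) + (1/48)·log₂(1/48)]
  = 0.3024 + 0.4347 + 0.1742 + 0.4206 + 0.5252 + 0.2630 + 0.2121 + 0.3269 + 0.1164
  = 2.7755 bits

I(P;Q) = H(P) + H(Q) - H(P,Q)
  = 1.4284 + 1.3471 - 2.7755
  = 0.0000 bits

Both joint tables factor as the product of their marginals, so I(X;Y) = I(P;Q) = 0 bits: neither is larger (both pairs are independent).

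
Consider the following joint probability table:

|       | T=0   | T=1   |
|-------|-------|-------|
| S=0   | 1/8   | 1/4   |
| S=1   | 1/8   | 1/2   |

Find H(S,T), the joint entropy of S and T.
H(S,T) = -Σ P(S,T) log₂ P(S,T), summed over the non-zero cells:
H(S,T) = -[(1/8)·log₂(1/8) + (1/4)·log₂(1/4) + (1/8)·log₂(1/8) + (1/2)·log₂(1/2)]
  = 0.3750 + 0.5000 + 0.3750 + 0.5000
  = 1.7500 bits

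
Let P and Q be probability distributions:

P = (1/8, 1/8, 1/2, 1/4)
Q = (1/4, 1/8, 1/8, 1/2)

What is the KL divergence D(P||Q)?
D(P||Q) = Σ P(i) log₂(P(i)/Q(i))
  i=0: (1/8) × log₂((1/8)/(1/4)) = (1/8) × log₂(1/2) = -0.1250
  i=1: (1/8) × log₂((1/8)/(1/8)) = (1/8) × log₂(1) = 0.0000
  i=2: (1/2) × log₂((1/2)/(1/8)) = (1/2) × log₂(4) = 1.0000
  i=3: (1/4) × log₂((1/4)/(1/2)) = (1/4) × log₂(1/2) = -0.2500
D(P||Q) = -0.1250 + 0.0000 + 1.0000 - 0.2500
  = 0.6250 bits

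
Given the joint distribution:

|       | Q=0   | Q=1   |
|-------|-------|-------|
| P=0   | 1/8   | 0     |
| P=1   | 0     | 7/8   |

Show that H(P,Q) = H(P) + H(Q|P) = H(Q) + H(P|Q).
Marginal P(P) (row sums):
  P(P=0) = 1/8 + 0 = 1/8
  P(P=1) = 0 + 7/8 = 7/8
Marginal P(Q) (column sums):
  P(Q=0) = 1/8 + 0 = 1/8
  P(Q=1) = 0 + 7/8 = 7/8

Decomposition 1: H(P) + H(Q|P)
H(P) = -[(1/8)·log₂(1/8) + (7/8)·log₂(7/8)]
  = 0.3750 + 0.1686
  = 0.5436 bits
H(Q|P) = -Σ P(P,Q)·log₂ P(Q|P), where P(Q|P) = P(P,Q) / P(P)
  (cells with P(P,Q) = 0 contribute 0)
  (P=0,Q=0): P(Q|P) = (1/8)/(1/8) = 1;  -(1/8)·log₂(1) = 0.0000
  (P=1,Q=1): P(Q|P) = (7/8)/(7/8) = 1;  -(7/8)·log₂(1) = 0.0000
H(Q|P) = 0.0000 + 0.0000
  = 0.0000 bits
H(P) + H(Q|P) = 0.5436 + 0.0000 = 0.5436 bits

Decomposition 2: H(Q) + H(P|Q)
H(Q) = -[(1/8)·log₂(1/8) + (7/8)·log₂(7/8)]
  = 0.3750 + 0.1686
  = 0.5436 bits
H(P|Q) = -Σ P(P,Q)·log₂ P(P|Q), where P(P|Q) = P(P,Q) / P(Q)
  (cells with P(P,Q) = 0 contribute 0)
  (P=0,Q=0): P(P|Q) = (1/8)/(1/8) = 1;  -(1/8)·log₂(1) = 0.0000
  (P=1,Q=1): P(P|Q) = (7/8)/(7/8) = 1;  -(7/8)·log₂(1) = 0.0000
H(P|Q) = 0.0000 + 0.0000
  = 0.0000 bits
H(Q) + H(P|Q) = 0.5436 + 0.0000 = 0.5436 bits

Direct computation of the joint entropy:
H(P,Q) = -[(1/8)·log₂(1/8) + (7/8)·log₂(7/8)]
  = 0.3750 + 0.1686
  = 0.5436 bits

All three agree: H(P,Q) = 0.5436 bits ✓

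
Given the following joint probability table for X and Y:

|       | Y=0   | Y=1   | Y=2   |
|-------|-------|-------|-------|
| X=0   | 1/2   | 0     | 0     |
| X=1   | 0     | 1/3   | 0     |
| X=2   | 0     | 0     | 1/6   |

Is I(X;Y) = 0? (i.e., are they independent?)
Marginal P(X) (row sums):
  P(X=0) = 1/2 + 0 + 0 = 1/2
  P(X=1) = 0 + 1/3 + 0 = 1/3
  P(X=2) = 0 + 0 + 1/6 = 1/6
Marginal P(Y) (column sums):
  P(Y=0) = 1/2 + 0 + 0 = 1/2
  P(Y=1) = 0 + 1/3 + 0 = 1/3
  P(Y=2) = 0 + 0 + 1/6 = 1/6

X and Y are independent iff P(X=i,Y=j) = P(X=i)·P(Y=j) for every cell.
  P(X=0)·P(Y=0) = 1/2 × 1/2 = 1/4, but P(X=0,Y=0) = 1/2 ✗

No, X and Y are not independent. Quantitatively, I(X;Y) > 0:

H(X) = -[(1/2)·log₂(1/2) + (1/3)·log₂(1/3) + (1/6)·log₂(1/6)]
  = 0.5000 + 0.5283 + 0.4308
  = 1.4591 bits
H(Y) = -[(1/2)·log₂(1/2) + (1/3)·log₂(1/3) + (1/6)·log₂(1/6)]
  = 0.5000 + 0.5283 + 0.4308
  = 1.4591 bits
H(X,Y) = -[(1/2)·log₂(1/2) + (1/3)·log₂(1/3) + (1/6)·log₂(1/6)]
  = 0.5000 + 0.5283 + 0.4308
  = 1.4591 bits
I(X;Y) = H(X) + H(Y) - H(X,Y) = 1.4591 + 1.4591 - 1.4591 = 1.4591 bits > 0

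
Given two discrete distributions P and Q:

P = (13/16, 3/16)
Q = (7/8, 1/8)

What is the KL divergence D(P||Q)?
D(P||Q) = Σ P(i) log₂(P(i)/Q(i))
  i=0: (13/16) × log₂((13/16)/(7/8)) = (13/16) × log₂(13/14) = -0.0869
  i=1: (3/16) × log₂((3/16)/(1/8)) = (3/16) × log₂(3/2) = 0.1097
D(P||Q) = -0.0869 + 0.1097
  = 0.0228 bits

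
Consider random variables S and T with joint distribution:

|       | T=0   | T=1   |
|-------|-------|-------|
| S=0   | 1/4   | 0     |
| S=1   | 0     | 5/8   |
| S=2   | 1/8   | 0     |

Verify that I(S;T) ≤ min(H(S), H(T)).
Marginal P(S) (row sums):
  P(S=0) = 1/4 + 0 = 1/4
  P(S=1) = 0 + 5/8 = 5/8
  P(S=2) = 1/8 + 0 = 1/8
Marginal P(T) (column sums):
  P(T=0) = 1/4 + 0 + 1/8 = 3/8
  P(T=1) = 0 + 5/8 + 0 = 5/8

H(S) = -[(1/4)·log₂(1/4) + (5/8)·log₂(5/8) + (1/8)·log₂(1/8)]
  = 0.5000 + 0.4238 + 0.3750
  = 1.2988 bits
H(T) = -[(3/8)·log₂(3/8) + (5/8)·log₂(5/8)]
  = 0.5306 + 0.4238
  = 0.9544 bits
H(S,T) = -[(1/4)·log₂(1/4) + (5/8)·log₂(5/8) + (1/8)·log₂(1/8)]
  = 0.5000 + 0.4238 + 0.3750
  = 1.2988 bits

I(S;T) = H(S) + H(T) - H(S,T)
  = 1.2988 + 0.9544 - 1.2988
  = 0.9544 bits

min(H(S), H(T)) = min(1.2988, 0.9544) = 0.9544 bits
Since 0.9544 ≤ 0.9544, the bound is satisfied ✓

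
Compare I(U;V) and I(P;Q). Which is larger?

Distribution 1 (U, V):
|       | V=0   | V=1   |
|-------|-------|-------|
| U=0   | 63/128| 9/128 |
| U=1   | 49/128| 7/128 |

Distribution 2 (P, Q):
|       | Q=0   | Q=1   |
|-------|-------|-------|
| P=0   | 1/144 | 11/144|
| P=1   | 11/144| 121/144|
Distribution 1 (U, V):
Marginal P(U) (row sums):
  P(U=0) = 63/128 + 9/128 = 9/16
  P(U=1) = 49/128 + 7/128 = 7/16
Marginal P(V) (column sums):
  P(V=0) = 63/128 + 49/128 = 7/8
  P(V=1) = 9/128 + 7/128 = 1/8

H(U) = -[(9/16)·log₂(9/16) + (7/16)·log₂(7/16)]
  = 0.4669 + 0.5218
  = 0.9887 bits
H(V) = -[(7/8)·log₂(7/8) + (1/8)·log₂(1/8)]
  = 0.1686 + 0.3750
  = 0.5436 bits
H(U,V) = -[(63/128)·log₂(63/128) + (9/128)·log₂(9/128) + (49/128)·log₂(49/128) + (7/128)·log₂(7/128)]
  = 0.5034 + 0.2693 + 0.5303 + 0.2293
  = 1.5323 bits

I(U;V) = H(U) + H(V) - H(U,V)
  = 0.9887 + 0.5436 - 1.5323
  = 0.0000 bits

Distribution 2 (P, Q):
Marginal P(P) (row sums):
  P(P=0) = 1/144 + 11/144 = 1/12
  P(P=1) = 11/144 + 121/144 = 11/12
Marginal P(Q) (column sums):
  P(Q=0) = 1/144 + 11/144 = 1/12
  P(Q=1) = 11/144 + 121/144 = 11/12

H(P) = -[(1/12)·log₂(1/12) + (11/12)·log₂(11/12)]
  = 0.2987 + 0.1151
  = 0.4138 bits
H(Q) = -[(1/12)·log₂(1/12) + (11/12)·log₂(11/12)]
  = 0.2987 + 0.1151
  = 0.4138 bits
H(P,Q) = -[(1/144)·log₂(1/144) + (11/144)·log₂(11/144) + (11/144)·log₂(11/144) + (121/144)·log₂(121/144)]
  = 0.0498 + 0.2834 + 0.2834 + 0.2110
  = 0.8276 bits

I(P;Q) = H(P) + H(Q) - H(P,Q)
  = 0.4138 + 0.4138 - 0.8276
  = 0.0000 bits

Both joint tables factor as the product of their marginals, so I(U;V) = I(P;Q) = 0 bits: neither is larger (both pairs are independent).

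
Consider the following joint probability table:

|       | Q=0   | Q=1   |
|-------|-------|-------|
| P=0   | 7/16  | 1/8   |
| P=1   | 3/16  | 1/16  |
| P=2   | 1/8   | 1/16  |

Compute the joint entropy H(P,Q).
H(P,Q) = -Σ P(P,Q) log₂ P(P,Q), summed over the non-zero cells:
H(P,Q) = -[(7/16)·log₂(7/16) + (1/8)·log₂(1/8) + (3/16)·log₂(3/16) + (1/16)·log₂(1/16) + (1/8)·log₂(1/8) + (1/16)·log₂(1/16)]
  = 0.5218 + 0.3750 + 0.4528 + 0.2500 + 0.3750 + 0.2500
  = 2.2246 bits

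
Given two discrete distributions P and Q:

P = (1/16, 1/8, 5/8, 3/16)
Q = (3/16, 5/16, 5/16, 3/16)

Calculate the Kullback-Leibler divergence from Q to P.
D(P||Q) = Σ P(i) log₂(P(i)/Q(i))
  i=0: (1/16) × log₂((1/16)/(3/16)) = (1/16) × log₂(1/3) = -0.0991
  i=1: (1/8) × log₂((1/8)/(5/16)) = (1/8) × log₂(2/5) = -0.1652
  i=2: (5/8) × log₂((5/8)/(5/16)) = (5/8) × log₂(2) = 0.6250
  i=3: (3/16) × log₂((3/16)/(3/16)) = (3/16) × log₂(1) = 0.0000
D(P||Q) = -0.0991 - 0.1652 + 0.6250 + 0.0000
  = 0.3607 bits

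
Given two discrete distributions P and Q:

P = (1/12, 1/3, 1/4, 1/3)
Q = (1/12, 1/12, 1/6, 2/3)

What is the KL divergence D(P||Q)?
D(P||Q) = Σ P(i) log₂(P(i)/Q(i))
  i=0: (1/12) × log₂((1/12)/(1/12)) = (1/12) × log₂(1) = 0.0000
  i=1: (1/3) × log₂((1/3)/(1/12)) = (1/3) × log₂(4) = 0.6667
  i=2: (1/4) × log₂((1/4)/(1/6)) = (1/4) × log₂(3/2) = 0.1462
  i=3: (1/3) × log₂((1/3)/(2/3)) = (1/3) × log₂(1/2) = -0.3333
D(P||Q) = 0.0000 + 0.6667 + 0.1462 - 0.3333
  = 0.4796 bits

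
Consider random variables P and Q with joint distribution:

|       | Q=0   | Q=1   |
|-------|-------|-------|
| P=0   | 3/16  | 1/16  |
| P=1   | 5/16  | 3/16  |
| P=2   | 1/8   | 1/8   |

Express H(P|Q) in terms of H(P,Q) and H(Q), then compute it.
H(P|Q) = H(P,Q) - H(Q)

Marginal P(Q) (column sums):
  P(Q=0) = 3/16 + 5/16 + 1/8 = 5/8
  P(Q=1) = 1/16 + 3/16 + 1/8 = 3/8

H(P,Q) = -[(3/16)·log₂(3/16) + (1/16)·log₂(1/16) + (5/16)·log₂(5/16) + (3/16)·log₂(3/16) + (1/8)·log₂(1/8) + (1/8)·log₂(1/8)]
  = 0.4528 + 0.2500 + 0.5244 + 0.4528 + 0.3750 + 0.3750
  = 2.4300 bits
H(Q) = -[(5/8)·log₂(5/8) + (3/8)·log₂(3/8)]
  = 0.4238 + 0.5306
  = 0.9544 bits

H(P|Q) = 2.4300 - 0.9544 = 1.4756 bits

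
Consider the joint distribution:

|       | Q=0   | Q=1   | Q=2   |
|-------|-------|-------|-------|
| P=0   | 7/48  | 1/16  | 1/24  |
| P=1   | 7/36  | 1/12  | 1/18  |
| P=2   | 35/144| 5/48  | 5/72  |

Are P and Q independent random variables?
Marginal P(P) (row sums):
  P(P=0) = 7/48 + 1/16 + 1/24 = 1/4
  P(P=1) = 7/36 + 1/12 + 1/18 = 1/3
  P(P=2) = 35/144 + 5/48 + 5/72 = 5/12
Marginal P(Q) (column sums):
  P(Q=0) = 7/48 + 7/36 + 35/144 = 7/12
  P(Q=1) = 1/16 + 1/12 + 5/48 = 1/4
  P(Q=2) = 1/24 + 1/18 + 5/72 = 1/6

P and Q are independent iff P(P=i,Q=j) = P(P=i)·P(Q=j) for every cell.
  P(P=0)·P(Q=0) = 1/4 × 7/12 = 7/48 = P(P=0,Q=0) ✓
  P(P=0)·P(Q=1) = 1/4 × 1/4 = 1/16 = P(P=0,Q=1) ✓
  P(P=0)·P(Q=2) = 1/4 × 1/6 = 1/24 = P(P=0,Q=2) ✓
  P(P=1)·P(Q=0) = 1/3 × 7/12 = 7/36 = P(P=1,Q=0) ✓
  P(P=1)·P(Q=1) = 1/3 × 1/4 = 1/12 = P(P=1,Q=1) ✓
  P(P=1)·P(Q=2) = 1/3 × 1/6 = 1/18 = P(P=1,Q=2) ✓
  P(P=2)·P(Q=0) = 5/12 × 7/12 = 35/144 = P(P=2,Q=0) ✓
  P(P=2)·P(Q=1) = 5/12 × 1/4 = 5/48 = P(P=2,Q=1) ✓
  P(P=2)·P(Q=2) = 5/12 × 1/6 = 5/72 = P(P=2,Q=2) ✓

Yes, P and Q are independent: every cell factors, so I(P;Q) = 0 bits.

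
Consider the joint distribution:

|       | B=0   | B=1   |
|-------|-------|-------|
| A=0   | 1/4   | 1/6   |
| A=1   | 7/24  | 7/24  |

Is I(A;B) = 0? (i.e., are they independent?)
Marginal P(A) (row sums):
  P(A=0) = 1/4 + 1/6 = 5/12
  P(A=1) = 7/24 + 7/24 = 7/12
Marginal P(B) (column sums):
  P(B=0) = 1/4 + 7/24 = 13/24
  P(B=1) = 1/6 + 7/24 = 11/24

A and B are independent iff P(A=i,B=j) = P(A=i)·P(B=j) for every cell.
  P(A=0)·P(B=0) = 5/12 × 13/24 = 65/288, but P(A=0,B=0) = 1/4 ✗

No, A and B are not independent. Quantitatively, I(A;B) > 0:

H(A) = -[(5/12)·log₂(5/12) + (7/12)·log₂(7/12)]
  = 0.5263 + 0.4536
  = 0.9799 bits
H(B) = -[(13/24)·log₂(13/24) + (11/24)·log₂(11/24)]
  = 0.4791 + 0.5159
  = 0.9950 bits
H(A,B) = -[(1/4)·log₂(1/4) + (1/6)·log₂(1/6) + (7/24)·log₂(7/24) + (7/24)·log₂(7/24)]
  = 0.5000 + 0.4308 + 0.5185 + 0.5185
  = 1.9678 bits
I(A;B) = H(A) + H(B) - H(A,B) = 0.9799 + 0.9950 - 1.9678 = 0.0071 bits > 0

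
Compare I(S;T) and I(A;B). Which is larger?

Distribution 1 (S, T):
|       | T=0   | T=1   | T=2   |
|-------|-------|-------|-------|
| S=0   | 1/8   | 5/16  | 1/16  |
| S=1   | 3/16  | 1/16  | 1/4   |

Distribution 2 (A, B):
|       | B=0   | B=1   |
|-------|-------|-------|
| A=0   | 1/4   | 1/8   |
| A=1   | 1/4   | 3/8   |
Distribution 1 (S, T):
Marginal P(S) (row sums):
  P(S=0) = 1/8 + 5/16 + 1/16 = 1/2
  P(S=1) = 3/16 + 1/16 + 1/4 = 1/2
Marginal P(T) (column sums):
  P(T=0) = 1/8 + 3/16 = 5/16
  P(T=1) = 5/16 + 1/16 = 3/8
  P(T=2) = 1/16 + 1/4 = 5/16

H(S) = -[(1/2)·log₂(1/2) + (1/2)·log₂(1/2)]
  = 0.5000 + 0.5000
  = 1.0000 bits
H(T) = -[(5/16)·log₂(5/16) + (3/8)·log₂(3/8) + (5/16)·log₂(5/16)]
  = 0.5244 + 0.5306 + 0.5244
  = 1.5794 bits
H(S,T) = -[(1/8)·log₂(1/8) + (5/16)·log₂(5/16) + (1/16)·log₂(1/16) + (3/16)·log₂(3/16) + (1/16)·log₂(1/16) + (1/4)·log₂(1/4)]
  = 0.3750 + 0.5244 + 0.2500 + 0.4528 + 0.2500 + 0.5000
  = 2.3522 bits

I(S;T) = H(S) + H(T) - H(S,T)
  = 1.0000 + 1.5794 - 2.3522
  = 0.2272 bits

Distribution 2 (A, B):
Marginal P(A) (row sums):
  P(A=0) = 1/4 + 1/8 = 3/8
  P(A=1) = 1/4 + 3/8 = 5/8
Marginal P(B) (column sums):
  P(B=0) = 1/4 + 1/4 = 1/2
  P(B=1) = 1/8 + 3/8 = 1/2

H(A) = -[(3/8)·log₂(3/8) + (5/8)·log₂(5/8)]
  = 0.5306 + 0.4238
  = 0.9544 bits
H(B) = -[(1/2)·log₂(1/2) + (1/2)·log₂(1/2)]
  = 0.5000 + 0.5000
  = 1.0000 bits
H(A,B) = -[(1/4)·log₂(1/4) + (1/8)·log₂(1/8) + (1/4)·log₂(1/4) + (3/8)·log₂(3/8)]
  = 0.5000 + 0.3750 + 0.5000 + 0.5306
  = 1.9056 bits

I(A;B) = H(A) + H(B) - H(A,B)
  = 0.9544 + 1.0000 - 1.9056
  = 0.0488 bits

I(S;T) = 0.2272 bits > I(A;B) = 0.0488 bits, so (S, T) has the higher mutual information (stronger dependence).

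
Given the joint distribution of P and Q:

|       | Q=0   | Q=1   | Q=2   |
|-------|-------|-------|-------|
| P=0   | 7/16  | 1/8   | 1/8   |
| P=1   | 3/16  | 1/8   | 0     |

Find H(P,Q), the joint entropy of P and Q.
H(P,Q) = -Σ P(P,Q) log₂ P(P,Q), summed over the non-zero cells:
H(P,Q) = -[(7/16)·log₂(7/16) + (1/8)·log₂(1/8) + (1/8)·log₂(1/8) + (3/16)·log₂(3/16) + (1/8)·log₂(1/8)]
  = 0.5218 + 0.3750 + 0.3750 + 0.4528 + 0.3750
  = 2.0996 bits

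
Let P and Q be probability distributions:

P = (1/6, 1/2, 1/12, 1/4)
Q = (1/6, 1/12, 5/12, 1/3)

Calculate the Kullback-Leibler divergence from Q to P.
D(P||Q) = Σ P(i) log₂(P(i)/Q(i))
  i=0: (1/6) × log₂((1/6)/(1/6)) = (1/6) × log₂(1) = 0.0000
  i=1: (1/2) × log₂((1/2)/(1/12)) = (1/2) × log₂(6) = 1.2925
  i=2: (1/12) × log₂((1/12)/(5/12)) = (1/12) × log₂(1/5) = -0.1935
  i=3: (1/4) × log₂((1/4)/(1/3)) = (1/4) × log₂(3/4) = -0.1038
D(P||Q) = 0.0000 + 1.2925 - 0.1935 - 0.1038
  = 0.9952 bits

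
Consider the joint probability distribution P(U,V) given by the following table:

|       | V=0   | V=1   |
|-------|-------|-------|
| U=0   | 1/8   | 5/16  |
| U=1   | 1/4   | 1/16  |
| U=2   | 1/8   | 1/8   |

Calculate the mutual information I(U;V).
Marginal P(U) (row sums):
  P(U=0) = 1/8 + 5/16 = 7/16
  P(U=1) = 1/4 + 1/16 = 5/16
  P(U=2) = 1/8 + 1/8 = 1/4
Marginal P(V) (column sums):
  P(V=0) = 1/8 + 1/4 + 1/8 = 1/2
  P(V=1) = 5/16 + 1/16 + 1/8 = 1/2

H(U) = -[(7/16)·log₂(7/16) + (5/16)·log₂(5/16) + (1/4)·log₂(1/4)]
  = 0.5218 + 0.5244 + 0.5000
  = 1.5462 bits
H(V) = -[(1/2)·log₂(1/2) + (1/2)·log₂(1/2)]
  = 0.5000 + 0.5000
  = 1.0000 bits
H(U,V) = -[(1/8)·log₂(1/8) + (5/16)·log₂(5/16) + (1/4)·log₂(1/4) + (1/16)·log₂(1/16) + (1/8)·log₂(1/8) + (1/8)·log₂(1/8)]
  = 0.3750 + 0.5244 + 0.5000 + 0.2500 + 0.3750 + 0.3750
  = 2.3994 bits

I(U;V) = H(U) + H(V) - H(U,V)
  = 1.5462 + 1.0000 - 2.3994
  = 0.1468 bits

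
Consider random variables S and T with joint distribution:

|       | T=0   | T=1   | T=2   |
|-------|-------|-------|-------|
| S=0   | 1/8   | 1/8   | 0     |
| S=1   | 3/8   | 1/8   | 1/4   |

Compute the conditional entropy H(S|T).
Marginal P(T) (column sums):
  P(T=0) = 1/8 + 3/8 = 1/2
  P(T=1) = 1/8 + 1/8 = 1/4
  P(T=2) = 0 + 1/4 = 1/4

H(S|T) = -Σ P(S,T)·log₂ P(S|T), where P(S|T) = P(S,T) / P(T)
  (cells with P(S,T) = 0 contribute 0)
  (S=0,T=0): P(S|T) = (1/8)/(1/2) = 1/4;  -(1/8)·log₂(1/4) = 0.2500
  (S=0,T=1): P(S|T) = (1/8)/(1/4) = 1/2;  -(1/8)·log₂(1/2) = 0.1250
  (S=1,T=0): P(S|T) = (3/8)/(1/2) = 3/4;  -(3/8)·log₂(3/4) = 0.1556
  (S=1,T=1): P(S|T) = (1/8)/(1/4) = 1/2;  -(1/8)·log₂(1/2) = 0.1250
  (S=1,T=2): P(S|T) = (1/4)/(1/4) = 1;  -(1/4)·log₂(1) = 0.0000
H(S|T) = 0.2500 + 0.1250 + 0.1556 + 0.1250 + 0.0000
  = 0.6556 bits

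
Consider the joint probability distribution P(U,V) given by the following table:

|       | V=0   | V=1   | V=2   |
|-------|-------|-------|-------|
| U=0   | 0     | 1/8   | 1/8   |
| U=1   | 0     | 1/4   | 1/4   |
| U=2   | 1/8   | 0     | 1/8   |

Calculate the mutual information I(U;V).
Marginal P(U) (row sums):
  P(U=0) = 0 + 1/8 + 1/8 = 1/4
  P(U=1) = 0 + 1/4 + 1/4 = 1/2
  P(U=2) = 1/8 + 0 + 1/8 = 1/4
Marginal P(V) (column sums):
  P(V=0) = 0 + 0 + 1/8 = 1/8
  P(V=1) = 1/8 + 1/4 + 0 = 3/8
  P(V=2) = 1/8 + 1/4 + 1/8 = 1/2

H(U) = -[(1/4)·log₂(1/4) + (1/2)·log₂(1/2) + (1/4)·log₂(1/4)]
  = 0.5000 + 0.5000 + 0.5000
  = 1.5000 bits
H(V) = -[(1/8)·log₂(1/8) + (3/8)·log₂(3/8) + (1/2)·log₂(1/2)]
  = 0.3750 + 0.5306 + 0.5000
  = 1.4056 bits
H(U,V) = -[(1/8)·log₂(1/8) + (1/8)·log₂(1/8) + (1/4)·log₂(1/4) + (1/4)·log₂(1/4) + (1/8)·log₂(1/8) + (1/8)·log₂(1/8)]
  = 0.3750 + 0.3750 + 0.5000 + 0.5000 + 0.3750 + 0.3750
  = 2.5000 bits

I(U;V) = H(U) + H(V) - H(U,V)
  = 1.5000 + 1.4056 - 2.5000
  = 0.4056 bits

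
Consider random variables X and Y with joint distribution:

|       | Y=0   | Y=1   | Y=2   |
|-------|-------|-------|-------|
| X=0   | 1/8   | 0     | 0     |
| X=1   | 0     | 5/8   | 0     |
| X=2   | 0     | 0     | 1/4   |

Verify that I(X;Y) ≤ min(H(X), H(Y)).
Marginal P(X) (row sums):
  P(X=0) = 1/8 + 0 + 0 = 1/8
  P(X=1) = 0 + 5/8 + 0 = 5/8
  P(X=2) = 0 + 0 + 1/4 = 1/4
Marginal P(Y) (column sums):
  P(Y=0) = 1/8 + 0 + 0 = 1/8
  P(Y=1) = 0 + 5/8 + 0 = 5/8
  P(Y=2) = 0 + 0 + 1/4 = 1/4

H(X) = -[(1/8)·log₂(1/8) + (5/8)·log₂(5/8) + (1/4)·log₂(1/4)]
  = 0.3750 + 0.4238 + 0.5000
  = 1.2988 bits
H(Y) = -[(1/8)·log₂(1/8) + (5/8)·log₂(5/8) + (1/4)·log₂(1/4)]
  = 0.3750 + 0.4238 + 0.5000
  = 1.2988 bits
H(X,Y) = -[(1/8)·log₂(1/8) + (5/8)·log₂(5/8) + (1/4)·log₂(1/4)]
  = 0.3750 + 0.4238 + 0.5000
  = 1.2988 bits

I(X;Y) = H(X) + H(Y) - H(X,Y)
  = 1.2988 + 1.2988 - 1.2988
  = 1.2988 bits

min(H(X), H(Y)) = min(1.2988, 1.2988) = 1.2988 bits
Since 1.2988 ≤ 1.2988, the bound is satisfied ✓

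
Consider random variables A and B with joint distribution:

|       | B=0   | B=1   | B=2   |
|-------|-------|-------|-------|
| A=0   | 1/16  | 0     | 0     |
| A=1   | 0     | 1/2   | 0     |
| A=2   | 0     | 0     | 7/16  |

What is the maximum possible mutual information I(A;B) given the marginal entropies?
The upper bound on mutual information is I(A;B) ≤ min(H(A), H(B)).

Marginal P(A) (row sums):
  P(A=0) = 1/16 + 0 + 0 = 1/16
  P(A=1) = 0 + 1/2 + 0 = 1/2
  P(A=2) = 0 + 0 + 7/16 = 7/16
Marginal P(B) (column sums):
  P(B=0) = 1/16 + 0 + 0 = 1/16
  P(B=1) = 0 + 1/2 + 0 = 1/2
  P(B=2) = 0 + 0 + 7/16 = 7/16

H(A) = -[(1/16)·log₂(1/16) + (1/2)·log₂(1/2) + (7/16)·log₂(7/16)]
  = 0.2500 + 0.5000 + 0.5218
  = 1.2718 bits
H(B) = -[(1/16)·log₂(1/16) + (1/2)·log₂(1/2) + (7/16)·log₂(7/16)]
  = 0.2500 + 0.5000 + 0.5218
  = 1.2718 bits

Maximum possible I(A;B) = min(1.2718, 1.2718) = 1.2718 bits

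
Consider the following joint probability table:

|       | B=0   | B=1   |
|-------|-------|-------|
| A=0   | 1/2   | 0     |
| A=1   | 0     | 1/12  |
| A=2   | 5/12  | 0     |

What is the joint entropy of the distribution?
H(A,B) = -Σ P(A,B) log₂ P(A,B), summed over the non-zero cells:
H(A,B) = -[(1/2)·log₂(1/2) + (1/12)·log₂(1/12) + (5/12)·log₂(5/12)]
  = 0.5000 + 0.2987 + 0.5263
  = 1.3250 bits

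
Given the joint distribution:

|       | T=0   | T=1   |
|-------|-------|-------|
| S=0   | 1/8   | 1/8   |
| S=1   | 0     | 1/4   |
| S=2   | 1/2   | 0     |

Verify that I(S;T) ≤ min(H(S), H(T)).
Marginal P(S) (row sums):
  P(S=0) = 1/8 + 1/8 = 1/4
  P(S=1) = 0 + 1/4 = 1/4
  P(S=2) = 1/2 + 0 = 1/2
Marginal P(T) (column sums):
  P(T=0) = 1/8 + 0 + 1/2 = 5/8
  P(T=1) = 1/8 + 1/4 + 0 = 3/8

H(S) = -[(1/4)·log₂(1/4) + (1/4)·log₂(1/4) + (1/2)·log₂(1/2)]
  = 0.5000 + 0.5000 + 0.5000
  = 1.5000 bits
H(T) = -[(5/8)·log₂(5/8) + (3/8)·log₂(3/8)]
  = 0.4238 + 0.5306
  = 0.9544 bits
H(S,T) = -[(1/8)·log₂(1/8) + (1/8)·log₂(1/8) + (1/4)·log₂(1/4) + (1/2)·log₂(1/2)]
  = 0.3750 + 0.3750 + 0.5000 + 0.5000
  = 1.7500 bits

I(S;T) = H(S) + H(T) - H(S,T)
  = 1.5000 + 0.9544 - 1.7500
  = 0.7044 bits

min(H(S), H(T)) = min(1.5000, 0.9544) = 0.9544 bits
Since 0.7044 ≤ 0.9544, the bound is satisfied ✓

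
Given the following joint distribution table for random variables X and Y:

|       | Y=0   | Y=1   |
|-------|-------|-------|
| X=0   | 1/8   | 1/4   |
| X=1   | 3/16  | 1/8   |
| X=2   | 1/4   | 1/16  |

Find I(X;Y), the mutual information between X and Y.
Marginal P(X) (row sums):
  P(X=0) = 1/8 + 1/4 = 3/8
  P(X=1) = 3/16 + 1/8 = 5/16
  P(X=2) = 1/4 + 1/16 = 5/16
Marginal P(Y) (column sums):
  P(Y=0) = 1/8 + 3/16 + 1/4 = 9/16
  P(Y=1) = 1/4 + 1/8 + 1/16 = 7/16

H(X) = -[(3/8)·log₂(3/8) + (5/16)·log₂(5/16) + (5/16)·log₂(5/16)]
  = 0.5306 + 0.5244 + 0.5244
  = 1.5794 bits
H(Y) = -[(9/16)·log₂(9/16) + (7/16)·log₂(7/16)]
  = 0.4669 + 0.5218
  = 0.9887 bits
H(X,Y) = -[(1/8)·log₂(1/8) + (1/4)·log₂(1/4) + (3/16)·log₂(3/16) + (1/8)·log₂(1/8) + (1/4)·log₂(1/4) + (1/16)·log₂(1/16)]
  = 0.3750 + 0.5000 + 0.4528 + 0.3750 + 0.5000 + 0.2500
  = 2.4528 bits

I(X;Y) = H(X) + H(Y) - H(X,Y)
  = 1.5794 + 0.9887 - 2.4528
  = 0.1153 bits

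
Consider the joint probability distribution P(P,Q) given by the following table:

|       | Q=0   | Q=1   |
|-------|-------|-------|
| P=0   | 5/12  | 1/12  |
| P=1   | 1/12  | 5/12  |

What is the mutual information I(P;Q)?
Marginal P(P) (row sums):
  P(P=0) = 5/12 + 1/12 = 1/2
  P(P=1) = 1/12 + 5/12 = 1/2
Marginal P(Q) (column sums):
  P(Q=0) = 5/12 + 1/12 = 1/2
  P(Q=1) = 1/12 + 5/12 = 1/2

H(P) = -[(1/2)·log₂(1/2) + (1/2)·log₂(1/2)]
  = 0.5000 + 0.5000
  = 1.0000 bits
H(Q) = -[(1/2)·log₂(1/2) + (1/2)·log₂(1/2)]
  = 0.5000 + 0.5000
  = 1.0000 bits
H(P,Q) = -[(5/12)·log₂(5/12) + (1/12)·log₂(1/12) + (1/12)·log₂(1/12) + (5/12)·log₂(5/12)]
  = 0.5263 + 0.2987 + 0.2987 + 0.5263
  = 1.6500 bits

I(P;Q) = H(P) + H(Q) - H(P,Q)
  = 1.0000 + 1.0000 - 1.6500
  = 0.3500 bits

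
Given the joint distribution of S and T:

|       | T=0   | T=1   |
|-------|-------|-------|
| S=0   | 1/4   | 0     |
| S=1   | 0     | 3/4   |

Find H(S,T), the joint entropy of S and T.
H(S,T) = -Σ P(S,T) log₂ P(S,T), summed over the non-zero cells:
H(S,T) = -[(1/4)·log₂(1/4) + (3/4)·log₂(3/4)]
  = 0.5000 + 0.3113
  = 0.8113 bits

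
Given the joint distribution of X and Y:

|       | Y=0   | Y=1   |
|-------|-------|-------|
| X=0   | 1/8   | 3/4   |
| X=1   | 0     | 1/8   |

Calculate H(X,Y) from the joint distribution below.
H(X,Y) = -Σ P(X,Y) log₂ P(X,Y), summed over the non-zero cells:
H(X,Y) = -[(1/8)·log₂(1/8) + (3/4)·log₂(3/4) + (1/8)·log₂(1/8)]
  = 0.3750 + 0.3113 + 0.3750
  = 1.0613 bits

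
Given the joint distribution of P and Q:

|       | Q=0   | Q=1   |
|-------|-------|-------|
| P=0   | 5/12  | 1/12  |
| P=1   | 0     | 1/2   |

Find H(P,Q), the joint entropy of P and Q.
H(P,Q) = -Σ P(P,Q) log₂ P(P,Q), summed over the non-zero cells:
H(P,Q) = -[(5/12)·log₂(5/12) + (1/12)·log₂(1/12) + (1/2)·log₂(1/2)]
  = 0.5263 + 0.2987 + 0.5000
  = 1.3250 bits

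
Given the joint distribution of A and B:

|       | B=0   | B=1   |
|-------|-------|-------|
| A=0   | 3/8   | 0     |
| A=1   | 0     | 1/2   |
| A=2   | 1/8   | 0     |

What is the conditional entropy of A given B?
Marginal P(B) (column sums):
  P(B=0) = 3/8 + 0 + 1/8 = 1/2
  P(B=1) = 0 + 1/2 + 0 = 1/2

H(A|B) = -Σ P(A,B)·log₂ P(A|B), where P(A|B) = P(A,B) / P(B)
  (cells with P(A,B) = 0 contribute 0)
  (A=0,B=0): P(A|B) = (3/8)/(1/2) = 3/4;  -(3/8)·log₂(3/4) = 0.1556
  (A=1,B=1): P(A|B) = (1/2)/(1/2) = 1;  -(1/2)·log₂(1) = 0.0000
  (A=2,B=0): P(A|B) = (1/8)/(1/2) = 1/4;  -(1/8)·log₂(1/4) = 0.2500
H(A|B) = 0.1556 + 0.0000 + 0.2500
  = 0.4056 bits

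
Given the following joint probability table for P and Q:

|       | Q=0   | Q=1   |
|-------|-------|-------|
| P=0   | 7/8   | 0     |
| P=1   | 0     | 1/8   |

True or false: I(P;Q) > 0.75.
Marginal P(P) (row sums):
  P(P=0) = 7/8 + 0 = 7/8
  P(P=1) = 0 + 1/8 = 1/8
Marginal P(Q) (column sums):
  P(Q=0) = 7/8 + 0 = 7/8
  P(Q=1) = 0 + 1/8 = 1/8

H(P) = -[(7/8)·log₂(7/8) + (1/8)·log₂(1/8)]
  = 0.1686 + 0.3750
  = 0.5436 bits
H(Q) = -[(7/8)·log₂(7/8) + (1/8)·log₂(1/8)]
  = 0.1686 + 0.3750
  = 0.5436 bits
H(P,Q) = -[(7/8)·log₂(7/8) + (1/8)·log₂(1/8)]
  = 0.1686 + 0.3750
  = 0.5436 bits

I(P;Q) = H(P) + H(Q) - H(P,Q)
  = 0.5436 + 0.5436 - 0.5436
  = 0.5436 bits

False. I(P;Q) = 0.5436 bits, which is ≤ 0.75 bits.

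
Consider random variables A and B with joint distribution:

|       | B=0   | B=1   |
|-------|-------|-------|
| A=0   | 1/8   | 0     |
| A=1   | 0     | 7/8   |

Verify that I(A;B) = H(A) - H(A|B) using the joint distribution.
Left side, from I(A;B) = H(A) + H(B) - H(A,B):
Marginal P(A) (row sums):
  P(A=0) = 1/8 + 0 = 1/8
  P(A=1) = 0 + 7/8 = 7/8
Marginal P(B) (column sums):
  P(B=0) = 1/8 + 0 = 1/8
  P(B=1) = 0 + 7/8 = 7/8

H(A) = -[(1/8)·log₂(1/8) + (7/8)·log₂(7/8)]
  = 0.3750 + 0.1686
  = 0.5436 bits
H(B) = -[(1/8)·log₂(1/8) + (7/8)·log₂(7/8)]
  = 0.3750 + 0.1686
  = 0.5436 bits
H(A,B) = -[(1/8)·log₂(1/8) + (7/8)·log₂(7/8)]
  = 0.3750 + 0.1686
  = 0.5436 bits

I(A;B) = H(A) + H(B) - H(A,B)
  = 0.5436 + 0.5436 - 0.5436
  = 0.5436 bits

Right side, with H(A|B) computed directly from the conditional probabilities:
H(A|B) = -Σ P(A,B)·log₂ P(A|B), where P(A|B) = P(A,B) / P(B)
  (cells with P(A,B) = 0 contribute 0)
  (A=0,B=0): P(A|B) = (1/8)/(1/8) = 1;  -(1/8)·log₂(1) = 0.0000
  (A=1,B=1): P(A|B) = (7/8)/(7/8) = 1;  -(7/8)·log₂(1) = 0.0000
H(A|B) = 0.0000 + 0.0000
  = 0.0000 bits
H(A) - H(A|B) = 0.5436 - 0.0000 = 0.5436 bits

Both sides equal 0.5436 bits, so I(A;B) = H(A) - H(A|B) ✓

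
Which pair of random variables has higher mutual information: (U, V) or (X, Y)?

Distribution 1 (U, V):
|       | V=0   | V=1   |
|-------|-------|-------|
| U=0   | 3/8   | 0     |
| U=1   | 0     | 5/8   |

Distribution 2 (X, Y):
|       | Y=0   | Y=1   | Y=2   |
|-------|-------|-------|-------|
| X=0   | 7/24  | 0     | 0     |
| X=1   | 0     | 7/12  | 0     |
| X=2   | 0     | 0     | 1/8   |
Distribution 1 (U, V):
Marginal P(U) (row sums):
  P(U=0) = 3/8 + 0 = 3/8
  P(U=1) = 0 + 5/8 = 5/8
Marginal P(V) (column sums):
  P(V=0) = 3/8 + 0 = 3/8
  P(V=1) = 0 + 5/8 = 5/8

H(U) = -[(3/8)·log₂(3/8) + (5/8)·log₂(5/8)]
  = 0.5306 + 0.4238
  = 0.9544 bits
H(V) = -[(3/8)·log₂(3/8) + (5/8)·log₂(5/8)]
  = 0.5306 + 0.4238
  = 0.9544 bits
H(U,V) = -[(3/8)·log₂(3/8) + (5/8)·log₂(5/8)]
  = 0.5306 + 0.4238
  = 0.9544 bits

I(U;V) = H(U) + H(V) - H(U,V)
  = 0.9544 + 0.9544 - 0.9544
  = 0.9544 bits

Distribution 2 (X, Y):
Marginal P(X) (row sums):
  P(X=0) = 7/24 + 0 + 0 = 7/24
  P(X=1) = 0 + 7/12 + 0 = 7/12
  P(X=2) = 0 + 0 + 1/8 = 1/8
Marginal P(Y) (column sums):
  P(Y=0) = 7/24 + 0 + 0 = 7/24
  P(Y=1) = 0 + 7/12 + 0 = 7/12
  P(Y=2) = 0 + 0 + 1/8 = 1/8

H(X) = -[(7/24)·log₂(7/24) + (7/12)·log₂(7/12) + (1/8)·log₂(1/8)]
  = 0.5185 + 0.4536 + 0.3750
  = 1.3471 bits
H(Y) = -[(7/24)·log₂(7/24) + (7/12)·log₂(7/12) + (1/8)·log₂(1/8)]
  = 0.5185 + 0.4536 + 0.3750
  = 1.3471 bits
H(X,Y) = -[(7/24)·log₂(7/24) + (7/12)·log₂(7/12) + (1/8)·log₂(1/8)]
  = 0.5185 + 0.4536 + 0.3750
  = 1.3471 bits

I(X;Y) = H(X) + H(Y) - H(X,Y)
  = 1.3471 + 1.3471 - 1.3471
  = 1.3471 bits

I(X;Y) = 1.3471 bits > I(U;V) = 0.9544 bits, so (X, Y) has the higher mutual information (stronger dependence).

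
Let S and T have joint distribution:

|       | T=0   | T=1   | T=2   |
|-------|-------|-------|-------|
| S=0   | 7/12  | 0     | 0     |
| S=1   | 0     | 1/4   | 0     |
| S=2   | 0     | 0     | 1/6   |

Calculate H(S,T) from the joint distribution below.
H(S,T) = -Σ P(S,T) log₂ P(S,T), summed over the non-zero cells:
H(S,T) = -[(7/12)·log₂(7/12) + (1/4)·log₂(1/4) + (1/6)·log₂(1/6)]
  = 0.4536 + 0.5000 + 0.4308
  = 1.3844 bits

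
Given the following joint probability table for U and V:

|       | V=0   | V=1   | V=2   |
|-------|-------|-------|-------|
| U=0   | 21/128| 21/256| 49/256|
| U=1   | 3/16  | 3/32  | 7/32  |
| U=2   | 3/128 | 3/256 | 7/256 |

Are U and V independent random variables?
Marginal P(U) (row sums):
  P(U=0) = 21/128 + 21/256 + 49/256 = 7/16
  P(U=1) = 3/16 + 3/32 + 7/32 = 1/2
  P(U=2) = 3/128 + 3/256 + 7/256 = 1/16
Marginal P(V) (column sums):
  P(V=0) = 21/128 + 3/16 + 3/128 = 3/8
  P(V=1) = 21/256 + 3/32 + 3/256 = 3/16
  P(V=2) = 49/256 + 7/32 + 7/256 = 7/16

U and V are independent iff P(U=i,V=j) = P(U=i)·P(V=j) for every cell.
  P(U=0)·P(V=0) = 7/16 × 3/8 = 21/128 = P(U=0,V=0) ✓
  P(U=0)·P(V=1) = 7/16 × 3/16 = 21/256 = P(U=0,V=1) ✓
  P(U=0)·P(V=2) = 7/16 × 7/16 = 49/256 = P(U=0,V=2) ✓
  P(U=1)·P(V=0) = 1/2 × 3/8 = 3/16 = P(U=1,V=0) ✓
  P(U=1)·P(V=1) = 1/2 × 3/16 = 3/32 = P(U=1,V=1) ✓
  P(U=1)·P(V=2) = 1/2 × 7/16 = 7/32 = P(U=1,V=2) ✓
  P(U=2)·P(V=0) = 1/16 × 3/8 = 3/128 = P(U=2,V=0) ✓
  P(U=2)·P(V=1) = 1/16 × 3/16 = 3/256 = P(U=2,V=1) ✓
  P(U=2)·P(V=2) = 1/16 × 7/16 = 7/256 = P(U=2,V=2) ✓

Yes, U and V are independent: every cell factors, so I(U;V) = 0 bits.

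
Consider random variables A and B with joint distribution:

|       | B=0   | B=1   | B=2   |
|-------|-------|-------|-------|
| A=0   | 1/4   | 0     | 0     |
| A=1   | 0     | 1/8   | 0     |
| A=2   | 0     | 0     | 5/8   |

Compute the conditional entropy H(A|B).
Marginal P(B) (column sums):
  P(B=0) = 1/4 + 0 + 0 = 1/4
  P(B=1) = 0 + 1/8 + 0 = 1/8
  P(B=2) = 0 + 0 + 5/8 = 5/8

H(A|B) = -Σ P(A,B)·log₂ P(A|B), where P(A|B) = P(A,B) / P(B)
  (cells with P(A,B) = 0 contribute 0)
  (A=0,B=0): P(A|B) = (1/4)/(1/4) = 1;  -(1/4)·log₂(1) = 0.0000
  (A=1,B=1): P(A|B) = (1/8)/(1/8) = 1;  -(1/8)·log₂(1) = 0.0000
  (A=2,B=2): P(A|B) = (5/8)/(5/8) = 1;  -(5/8)·log₂(1) = 0.0000
H(A|B) = 0.0000 + 0.0000 + 0.0000
  = 0.0000 bits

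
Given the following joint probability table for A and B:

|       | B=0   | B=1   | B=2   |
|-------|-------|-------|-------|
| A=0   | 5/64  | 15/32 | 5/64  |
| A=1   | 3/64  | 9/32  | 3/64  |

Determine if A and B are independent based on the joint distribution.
Marginal P(A) (row sums):
  P(A=0) = 5/64 + 15/32 + 5/64 = 5/8
  P(A=1) = 3/64 + 9/32 + 3/64 = 3/8
Marginal P(B) (column sums):
  P(B=0) = 5/64 + 3/64 = 1/8
  P(B=1) = 15/32 + 9/32 = 3/4
  P(B=2) = 5/64 + 3/64 = 1/8

A and B are independent iff P(A=i,B=j) = P(A=i)·P(B=j) for every cell.
  P(A=0)·P(B=0) = 5/8 × 1/8 = 5/64 = P(A=0,B=0) ✓
  P(A=0)·P(B=1) = 5/8 × 3/4 = 15/32 = P(A=0,B=1) ✓
  P(A=0)·P(B=2) = 5/8 × 1/8 = 5/64 = P(A=0,B=2) ✓
  P(A=1)·P(B=0) = 3/8 × 1/8 = 3/64 = P(A=1,B=0) ✓
  P(A=1)·P(B=1) = 3/8 × 3/4 = 9/32 = P(A=1,B=1) ✓
  P(A=1)·P(B=2) = 3/8 × 1/8 = 3/64 = P(A=1,B=2) ✓

Yes, A and B are independent: every cell factors, so I(A;B) = 0 bits.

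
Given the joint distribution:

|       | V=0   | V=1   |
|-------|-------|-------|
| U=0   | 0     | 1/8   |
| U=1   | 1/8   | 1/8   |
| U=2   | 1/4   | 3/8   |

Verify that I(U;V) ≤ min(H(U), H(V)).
Marginal P(U) (row sums):
  P(U=0) = 0 + 1/8 = 1/8
  P(U=1) = 1/8 + 1/8 = 1/4
  P(U=2) = 1/4 + 3/8 = 5/8
Marginal P(V) (column sums):
  P(V=0) = 0 + 1/8 + 1/4 = 3/8
  P(V=1) = 1/8 + 1/8 + 3/8 = 5/8

H(U) = -[(1/8)·log₂(1/8) + (1/4)·log₂(1/4) + (5/8)·log₂(5/8)]
  = 0.3750 + 0.5000 + 0.4238
  = 1.2988 bits
H(V) = -[(3/8)·log₂(3/8) + (5/8)·log₂(5/8)]
  = 0.5306 + 0.4238
  = 0.9544 bits
H(U,V) = -[(1/8)·log₂(1/8) + (1/8)·log₂(1/8) + (1/8)·log₂(1/8) + (1/4)·log₂(1/4) + (3/8)·log₂(3/8)]
  = 0.3750 + 0.3750 + 0.3750 + 0.5000 + 0.5306
  = 2.1556 bits

I(U;V) = H(U) + H(V) - H(U,V)
  = 1.2988 + 0.9544 - 2.1556
  = 0.0976 bits

min(H(U), H(V)) = min(1.2988, 0.9544) = 0.9544 bits
Since 0.0976 ≤ 0.9544, the bound is satisfied ✓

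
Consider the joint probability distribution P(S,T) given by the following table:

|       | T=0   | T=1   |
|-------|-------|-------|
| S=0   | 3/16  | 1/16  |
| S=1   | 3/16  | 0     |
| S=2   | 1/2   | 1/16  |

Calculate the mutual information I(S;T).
Marginal P(S) (row sums):
  P(S=0) = 3/16 + 1/16 = 1/4
  P(S=1) = 3/16 + 0 = 3/16
  P(S=2) = 1/2 + 1/16 = 9/16
Marginal P(T) (column sums):
  P(T=0) = 3/16 + 3/16 + 1/2 = 7/8
  P(T=1) = 1/16 + 0 + 1/16 = 1/8

H(S) = -[(1/4)·log₂(1/4) + (3/16)·log₂(3/16) + (9/16)·log₂(9/16)]
  = 0.5000 + 0.4528 + 0.4669
  = 1.4197 bits
H(T) = -[(7/8)·log₂(7/8) + (1/8)·log₂(1/8)]
  = 0.1686 + 0.3750
  = 0.5436 bits
H(S,T) = -[(3/16)·log₂(3/16) + (1/16)·log₂(1/16) + (3/16)·log₂(3/16) + (1/2)·log₂(1/2) + (1/16)·log₂(1/16)]
  = 0.4528 + 0.2500 + 0.4528 + 0.5000 + 0.2500
  = 1.9056 bits

I(S;T) = H(S) + H(T) - H(S,T)
  = 1.4197 + 0.5436 - 1.9056
  = 0.0577 bits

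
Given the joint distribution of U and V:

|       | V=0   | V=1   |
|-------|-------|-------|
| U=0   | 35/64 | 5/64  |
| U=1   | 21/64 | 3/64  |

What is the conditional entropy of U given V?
Marginal P(V) (column sums):
  P(V=0) = 35/64 + 21/64 = 7/8
  P(V=1) = 5/64 + 3/64 = 1/8

H(U|V) = -Σ P(U,V)·log₂ P(U|V), where P(U|V) = P(U,V) / P(V)
  (U=0,V=0): P(U|V) = (35/64)/(7/8) = 5/8;  -(35/64)·log₂(5/8) = 0.3708
  (U=0,V=1): P(U|V) = (5/64)/(1/8) = 5/8;  -(5/64)·log₂(5/8) = 0.0530
  (U=1,V=0): P(U|V) = (21/64)/(7/8) = 3/8;  -(21/64)·log₂(3/8) = 0.4643
  (U=1,V=1): P(U|V) = (3/64)/(1/8) = 3/8;  -(3/64)·log₂(3/8) = 0.0663
H(U|V) = 0.3708 + 0.0530 + 0.4643 + 0.0663
  = 0.9544 bits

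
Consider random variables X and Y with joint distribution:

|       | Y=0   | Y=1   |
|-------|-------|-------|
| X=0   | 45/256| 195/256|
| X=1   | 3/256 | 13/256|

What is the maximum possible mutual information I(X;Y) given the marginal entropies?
The upper bound on mutual information is I(X;Y) ≤ min(H(X), H(Y)).

Marginal P(X) (row sums):
  P(X=0) = 45/256 + 195/256 = 15/16
  P(X=1) = 3/256 + 13/256 = 1/16
Marginal P(Y) (column sums):
  P(Y=0) = 45/256 + 3/256 = 3/16
  P(Y=1) = 195/256 + 13/256 = 13/16

H(X) = -[(15/16)·log₂(15/16) + (1/16)·log₂(1/16)]
  = 0.0873 + 0.2500
  = 0.3373 bits
H(Y) = -[(3/16)·log₂(3/16) + (13/16)·log₂(13/16)]
  = 0.4528 + 0.2434
  = 0.6962 bits

Maximum possible I(X;Y) = min(0.3373, 0.6962) = 0.3373 bits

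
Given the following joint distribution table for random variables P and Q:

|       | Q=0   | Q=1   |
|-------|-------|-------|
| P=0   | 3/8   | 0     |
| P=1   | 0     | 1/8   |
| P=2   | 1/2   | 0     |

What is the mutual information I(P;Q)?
Marginal P(P) (row sums):
  P(P=0) = 3/8 + 0 = 3/8
  P(P=1) = 0 + 1/8 = 1/8
  P(P=2) = 1/2 + 0 = 1/2
Marginal P(Q) (column sums):
  P(Q=0) = 3/8 + 0 + 1/2 = 7/8
  P(Q=1) = 0 + 1/8 + 0 = 1/8

H(P) = -[(3/8)·log₂(3/8) + (1/8)·log₂(1/8) + (1/2)·log₂(1/2)]
  = 0.5306 + 0.3750 + 0.5000
  = 1.4056 bits
H(Q) = -[(7/8)·log₂(7/8) + (1/8)·log₂(1/8)]
  = 0.1686 + 0.3750
  = 0.5436 bits
H(P,Q) = -[(3/8)·log₂(3/8) + (1/8)·log₂(1/8) + (1/2)·log₂(1/2)]
  = 0.5306 + 0.3750 + 0.5000
  = 1.4056 bits

I(P;Q) = H(P) + H(Q) - H(P,Q)
  = 1.4056 + 0.5436 - 1.4056
  = 0.5436 bits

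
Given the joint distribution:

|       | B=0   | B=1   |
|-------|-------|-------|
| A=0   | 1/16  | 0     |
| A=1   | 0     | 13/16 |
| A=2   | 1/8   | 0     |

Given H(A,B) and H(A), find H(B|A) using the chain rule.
From the chain rule: H(A,B) = H(A) + H(B|A)
Therefore: H(B|A) = H(A,B) - H(A)

H(A,B) = -[(1/16)·log₂(1/16) + (13/16)·log₂(13/16) + (1/8)·log₂(1/8)]
  = 0.2500 + 0.2434 + 0.3750
  = 0.8684 bits
Marginal P(A) (row sums):
  P(A=0) = 1/16 + 0 = 1/16
  P(A=1) = 0 + 13/16 = 13/16
  P(A=2) = 1/8 + 0 = 1/8
H(A) = -[(1/16)·log₂(1/16) + (13/16)·log₂(13/16) + (1/8)·log₂(1/8)]
  = 0.2500 + 0.2434 + 0.3750
  = 0.8684 bits

H(B|A) = 0.8684 - 0.8684 = 0.0000 bits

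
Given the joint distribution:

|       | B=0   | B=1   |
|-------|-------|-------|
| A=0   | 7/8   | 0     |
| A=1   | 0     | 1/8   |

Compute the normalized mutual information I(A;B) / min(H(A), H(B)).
Marginal P(A) (row sums):
  P(A=0) = 7/8 + 0 = 7/8
  P(A=1) = 0 + 1/8 = 1/8
Marginal P(B) (column sums):
  P(B=0) = 7/8 + 0 = 7/8
  P(B=1) = 0 + 1/8 = 1/8

H(A) = -[(7/8)·log₂(7/8) + (1/8)·log₂(1/8)]
  = 0.1686 + 0.3750
  = 0.5436 bits
H(B) = -[(7/8)·log₂(7/8) + (1/8)·log₂(1/8)]
  = 0.1686 + 0.3750
  = 0.5436 bits
H(A,B) = -[(7/8)·log₂(7/8) + (1/8)·log₂(1/8)]
  = 0.1686 + 0.3750
  = 0.5436 bits

I(A;B) = H(A) + H(B) - H(A,B)
  = 0.5436 + 0.5436 - 0.5436
  = 0.5436 bits

min(H(A), H(B)) = min(0.5436, 0.5436) = 0.5436 bits
Normalized MI = 0.5436 / 0.5436 = 1.0000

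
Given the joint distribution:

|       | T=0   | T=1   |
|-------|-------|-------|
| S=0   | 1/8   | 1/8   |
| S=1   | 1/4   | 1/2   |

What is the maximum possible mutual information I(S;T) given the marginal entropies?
The upper bound on mutual information is I(S;T) ≤ min(H(S), H(T)).

Marginal P(S) (row sums):
  P(S=0) = 1/8 + 1/8 = 1/4
  P(S=1) = 1/4 + 1/2 = 3/4
Marginal P(T) (column sums):
  P(T=0) = 1/8 + 1/4 = 3/8
  P(T=1) = 1/8 + 1/2 = 5/8

H(S) = -[(1/4)·log₂(1/4) + (3/4)·log₂(3/4)]
  = 0.5000 + 0.3113
  = 0.8113 bits
H(T) = -[(3/8)·log₂(3/8) + (5/8)·log₂(5/8)]
  = 0.5306 + 0.4238
  = 0.9544 bits

Maximum possible I(S;T) = min(0.8113, 0.9544) = 0.8113 bits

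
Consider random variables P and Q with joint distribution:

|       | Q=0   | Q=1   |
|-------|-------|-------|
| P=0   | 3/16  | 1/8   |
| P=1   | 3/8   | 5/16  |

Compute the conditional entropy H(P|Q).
Marginal P(Q) (column sums):
  P(Q=0) = 3/16 + 3/8 = 9/16
  P(Q=1) = 1/8 + 5/16 = 7/16

H(P|Q) = -Σ P(P,Q)·log₂ P(P|Q), where P(P|Q) = P(P,Q) / P(Q)
  (P=0,Q=0): P(P|Q) = (3/16)/(9/16) = 1/3;  -(3/16)·log₂(1/3) = 0.2972
  (P=0,Q=1): P(P|Q) = (1/8)/(7/16) = 2/7;  -(1/8)·log₂(2/7) = 0.2259
  (P=1,Q=0): P(P|Q) = (3/8)/(9/16) = 2/3;  -(3/8)·log₂(2/3) = 0.2194
  (P=1,Q=1): P(P|Q) = (5/16)/(7/16) = 5/7;  -(5/16)·log₂(5/7) = 0.1517
H(P|Q) = 0.2972 + 0.2259 + 0.2194 + 0.1517
  = 0.8942 bits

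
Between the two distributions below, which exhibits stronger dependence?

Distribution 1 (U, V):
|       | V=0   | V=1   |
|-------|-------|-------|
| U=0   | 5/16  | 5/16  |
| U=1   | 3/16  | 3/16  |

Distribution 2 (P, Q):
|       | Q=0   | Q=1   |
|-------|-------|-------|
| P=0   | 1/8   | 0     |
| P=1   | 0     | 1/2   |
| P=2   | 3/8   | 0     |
Distribution 1 (U, V):
Marginal P(U) (row sums):
  P(U=0) = 5/16 + 5/16 = 5/8
  P(U=1) = 3/16 + 3/16 = 3/8
Marginal P(V) (column sums):
  P(V=0) = 5/16 + 3/16 = 1/2
  P(V=1) = 5/16 + 3/16 = 1/2

H(U) = -[(5/8)·log₂(5/8) + (3/8)·log₂(3/8)]
  = 0.4238 + 0.5306
  = 0.9544 bits
H(V) = -[(1/2)·log₂(1/2) + (1/2)·log₂(1/2)]
  = 0.5000 + 0.5000
  = 1.0000 bits
H(U,V) = -[(5/16)·log₂(5/16) + (5/16)·log₂(5/16) + (3/16)·log₂(3/16) + (3/16)·log₂(3/16)]
  = 0.5244 + 0.5244 + 0.4528 + 0.4528
  = 1.9544 bits

I(U;V) = H(U) + H(V) - H(U,V)
  = 0.9544 + 1.0000 - 1.9544
  = 0.0000 bits

Distribution 2 (P, Q):
Marginal P(P) (row sums):
  P(P=0) = 1/8 + 0 = 1/8
  P(P=1) = 0 + 1/2 = 1/2
  P(P=2) = 3/8 + 0 = 3/8
Marginal P(Q) (column sums):
  P(Q=0) = 1/8 + 0 + 3/8 = 1/2
  P(Q=1) = 0 + 1/2 + 0 = 1/2

H(P) = -[(1/8)·log₂(1/8) + (1/2)·log₂(1/2) + (3/8)·log₂(3/8)]
  = 0.3750 + 0.5000 + 0.5306
  = 1.4056 bits
H(Q) = -[(1/2)·log₂(1/2) + (1/2)·log₂(1/2)]
  = 0.5000 + 0.5000
  = 1.0000 bits
H(P,Q) = -[(1/8)·log₂(1/8) + (1/2)·log₂(1/2) + (3/8)·log₂(3/8)]
  = 0.3750 + 0.5000 + 0.5306
  = 1.4056 bits

I(P;Q) = H(P) + H(Q) - H(P,Q)
  = 1.4056 + 1.0000 - 1.4056
  = 1.0000 bits

I(P;Q) = 1.0000 bits > I(U;V) = 0.0000 bits, so (P, Q) has the higher mutual information (stronger dependence).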